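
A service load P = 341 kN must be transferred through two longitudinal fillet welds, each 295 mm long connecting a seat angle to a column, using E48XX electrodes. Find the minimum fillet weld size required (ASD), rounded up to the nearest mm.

E48XX → F_EXX = 480 MPa.
Total weld length L = 590 mm.
Required throat t_e = P × Ω / (0.6 F_EXX × L) = 341 × 2.0 / (0.6 × 480 × 590 × 10⁻³) = 4.014 mm.
Required leg w = t_e / 0.707 = 5.677 mm → use 6 mm.

w = 6 mm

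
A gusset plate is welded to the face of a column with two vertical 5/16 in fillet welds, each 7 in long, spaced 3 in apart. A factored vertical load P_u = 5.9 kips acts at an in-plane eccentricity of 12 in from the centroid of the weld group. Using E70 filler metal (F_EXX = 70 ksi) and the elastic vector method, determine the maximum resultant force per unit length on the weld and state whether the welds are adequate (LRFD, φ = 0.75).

Total weld length L_w = 14 in. Treat welds as unit-width lines.
Polar moment about centroid: J = 2[d³/12 + d(b/2)²] = 2[7³/12 + 7×1.5²] = 88.67 in³.
Direct shear f_v = P/L_w = 5.9 / 14 = 0.4214 kip/in (vertical).
Torsion M = P·e = 5.9 × 12 = 70.8 kip·in.
Critical point at (x, y) = (1.5, 3.5) from centroid. f_tx = M·y/J = 2.795 kip/in; f_ty = M·x/J = 1.198 kip/in.
Resultant f_max = √[f_tx² + (f_v + f_ty)²] = √[2.795² + (0.4214 + 1.198)²] = 3.23 kip/in.
Capacity per unit length: φr_n = 0.75 × 0.6 × 70 × (0.707 × 0.3125) = 6.96 kip/in.
3.23 ≤ 6.96 → adequate.

f_max ≈ 3.23 kip/in; adequate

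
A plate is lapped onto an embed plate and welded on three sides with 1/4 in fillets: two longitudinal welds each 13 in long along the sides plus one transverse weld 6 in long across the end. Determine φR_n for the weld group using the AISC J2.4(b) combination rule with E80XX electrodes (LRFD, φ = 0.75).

E80XX → F_EXX = 80 ksi.
t_e = 0.707 × 0.25 = 0.1767 in.
R_nwl = 0.6 × 80 × 0.1767 × 26 = 220.6 kip (longitudinal, 2 welds).
R_nwt = 0.6 × 80 × 0.1767 × 6 = 50.9 kip (transverse, base value).
(i) R_nwl + R_nwt = 271.5 kip; (ii) 0.85 R_nwl + 1.5 R_nwt = 263.9 kip.
R_n = max = 271.5 kip [governs: (i)]; φR_n = 203.6 kip.

φR_n ≈ 204 kip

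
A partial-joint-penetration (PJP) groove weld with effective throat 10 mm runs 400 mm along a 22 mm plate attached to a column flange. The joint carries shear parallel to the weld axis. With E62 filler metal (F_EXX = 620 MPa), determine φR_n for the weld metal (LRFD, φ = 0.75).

φR_n ≈ 1120 kN

Effective throat (given) t_e = 10 mm.
A_we = 10 × 400 = 4000 mm².
F_nw = 0.6 F_EXX = 372 MPa.
φR_n = 0.75 × 372 × 4000 × 10⁻³ = 1116 kN.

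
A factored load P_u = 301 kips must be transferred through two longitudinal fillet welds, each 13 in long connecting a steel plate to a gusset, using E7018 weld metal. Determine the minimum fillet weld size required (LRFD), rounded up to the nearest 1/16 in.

E70XX → F_EXX = 70 ksi.
Total weld length L = 26 in.
Required throat t_e = P_u / (φ × 0.6 F_EXX × L) = 301 / (0.75 × 0.6 × 70 × 26) = 0.3675 in.
Required leg w = t_e / 0.707 = 0.5198 in → use 9/16 in.

w = 9/16 in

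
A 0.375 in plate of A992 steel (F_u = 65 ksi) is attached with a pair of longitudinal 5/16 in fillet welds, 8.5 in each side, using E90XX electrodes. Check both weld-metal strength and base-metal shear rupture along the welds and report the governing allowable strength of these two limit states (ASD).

E90XX → F_EXX = 90 ksi.
t_e = 0.707 × 0.3125 = 0.2209 in; L = 17 in.
Weld metal: R_n/Ω = (1/2.0) × 0.6 × 90 × 0.2209 × 17 = 101.4 kips.
Base metal (shear rupture): R_n/Ω = (1/2.0) × 0.6 × 65 × 0.375 × 17 = 124.3 kips.
Governing: weld metal.

R_n/Ω ≈ 101 kips (weld metal governs)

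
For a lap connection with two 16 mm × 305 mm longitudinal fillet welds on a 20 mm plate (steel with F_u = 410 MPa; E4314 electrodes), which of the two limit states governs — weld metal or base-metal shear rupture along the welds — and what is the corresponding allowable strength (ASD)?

E43XX → F_EXX = 430 MPa.
t_e = 0.707 × 16 = 11.31 mm; L = 610 mm.
Weld metal: R_n/Ω = (1/2.0) × 0.6 × 430 × 11.31 × 610 × 10⁻³ = 890.1 kN.
Base metal (shear rupture): R_n/Ω = (1/2.0) × 0.6 × 410 × 20 × 610 × 10⁻³ = 1501 kN.
Governing: weld metal.

R_n/Ω ≈ 890 kN (weld metal governs)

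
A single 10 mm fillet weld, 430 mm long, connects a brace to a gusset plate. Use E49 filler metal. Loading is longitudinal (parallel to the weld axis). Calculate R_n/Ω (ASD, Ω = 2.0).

R_n/Ω ≈ 447 kN

E49XX → F_EXX = 490 MPa.
Effective throat t_e = 0.707 × 10 = 7.07 mm.
Total length L = 430 mm; A_we = 7.07 × 430 = 3040 mm².
F_nw = 0.6 F_EXX = 0.6 × 490 = 294 MPa.
R_n = 294 × 3040 × 10⁻³ = 893.8 kN; R_n/Ω = 893.8/2.0 = 446.9 kN.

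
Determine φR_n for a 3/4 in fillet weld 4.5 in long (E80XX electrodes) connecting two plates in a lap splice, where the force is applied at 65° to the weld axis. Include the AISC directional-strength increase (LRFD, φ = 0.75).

φR_n ≈ 123 kips

E80XX → F_EXX = 80 ksi.
t_e = 0.707 × 0.75 = 0.5302 in; A_we = 0.5302 × 4.5 = 2.386 in².
Directional factor: 1.0 + 0.5 sin^1.5(65°) = 1.431.
F_nw = 0.6 × 80 × 1.431 = 68.71 ksi.
φR_n = 0.75 × 68.71 × 2.386 = 123 kips.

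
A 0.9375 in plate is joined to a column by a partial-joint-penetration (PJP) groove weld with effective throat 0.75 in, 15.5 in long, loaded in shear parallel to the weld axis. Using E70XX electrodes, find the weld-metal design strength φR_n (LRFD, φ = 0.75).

E70XX → F_EXX = 70 ksi.
Effective throat (given) t_e = 0.75 in.
A_we = 0.75 × 15.5 = 11.62 in².
F_nw = 0.6 F_EXX = 42 ksi.
φR_n = 0.75 × 42 × 11.62 = 366.2 kips.

φR_n ≈ 366 kips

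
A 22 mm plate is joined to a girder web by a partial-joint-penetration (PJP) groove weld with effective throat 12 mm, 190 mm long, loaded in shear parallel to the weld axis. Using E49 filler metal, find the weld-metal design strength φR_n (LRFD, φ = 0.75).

φR_n ≈ 503 kN

E49XX → F_EXX = 490 MPa.
Effective throat (given) t_e = 12 mm.
A_we = 12 × 190 = 2280 mm².
F_nw = 0.6 F_EXX = 294 MPa.
φR_n = 0.75 × 294 × 2280 × 10⁻³ = 502.7 kN.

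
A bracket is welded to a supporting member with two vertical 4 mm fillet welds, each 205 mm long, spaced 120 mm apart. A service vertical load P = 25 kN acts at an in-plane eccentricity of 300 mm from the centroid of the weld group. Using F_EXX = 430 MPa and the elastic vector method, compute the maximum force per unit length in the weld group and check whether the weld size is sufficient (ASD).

f_max ≈ 341 N/mm; adequate

Total weld length L_w = 410 mm. Treat welds as unit-width lines.
Polar moment about centroid: J = 2[d³/12 + d(b/2)²] = 2[205³/12 + 205×60²] = 2912000 mm³.
Direct shear f_v = P/L_w = 25×10³ / 410 = 60.98 N/mm (vertical).
Torsion M = P·e = 25×10³ × 300 = 7500000 N·mm.
Critical point at (x, y) = (60, 102.5) from centroid. f_tx = M·y/J = 264 N/mm; f_ty = M·x/J = 154.5 N/mm.
Resultant f_max = √[f_tx² + (f_v + f_ty)²] = √[264² + (60.98 + 154.5)²] = 340.8 N/mm.
Capacity per unit length: r_n/Ω = (1/2.0) × 0.6 × 430 × (0.707 × 4) = 364.8 N/mm.
340.8 ≤ 364.8 → adequate.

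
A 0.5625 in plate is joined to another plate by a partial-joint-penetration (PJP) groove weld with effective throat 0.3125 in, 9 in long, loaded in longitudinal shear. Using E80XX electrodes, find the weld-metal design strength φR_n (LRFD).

E80XX → F_EXX = 80 ksi.
Effective throat (given) t_e = 0.3125 in.
A_we = 0.3125 × 9 = 2.812 in².
F_nw = 0.6 F_EXX = 48 ksi.
φR_n = 0.75 × 48 × 2.812 = 101.2 kip.

φR_n ≈ 101 kip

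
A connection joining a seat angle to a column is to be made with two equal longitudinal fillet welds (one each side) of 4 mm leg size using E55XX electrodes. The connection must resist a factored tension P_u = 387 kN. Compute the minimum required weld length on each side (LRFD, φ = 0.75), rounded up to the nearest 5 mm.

L = 280 mm on each side

E55XX → F_EXX = 550 MPa.
Throat t_e = 0.707 × 4 = 2.828 mm.
φr_n = 0.75 × 0.6 × 550 × 2.828 × 10⁻³ = 0.6999 kN/mm.
L_req = P_u / φr_n = 387 / 0.6999 = 552.9 mm total.
Per side: 552.9 / 2 = 276.5 mm.
Round up → use L = 280 mm on each side.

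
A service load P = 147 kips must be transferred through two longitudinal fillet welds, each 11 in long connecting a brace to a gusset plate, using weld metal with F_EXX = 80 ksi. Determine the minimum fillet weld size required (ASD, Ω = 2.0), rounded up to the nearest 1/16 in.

Total weld length L = 22 in.
Required throat t_e = P × Ω / (0.6 F_EXX × L) = 147 × 2.0 / (0.6 × 80 × 22) = 0.2784 in.
Required leg w = t_e / 0.707 = 0.3938 in → use 7/16 in.

w = 7/16 in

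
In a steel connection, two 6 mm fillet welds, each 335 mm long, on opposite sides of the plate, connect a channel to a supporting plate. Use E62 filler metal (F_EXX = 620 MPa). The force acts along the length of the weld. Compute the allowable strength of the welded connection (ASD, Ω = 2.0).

Effective throat t_e = 0.707 × 6 = 4.242 mm.
Total length L = 670 mm; A_we = 4.242 × 670 = 2842 mm².
F_nw = 0.6 F_EXX = 0.6 × 620 = 372 MPa.
R_n = 372 × 2842 × 10⁻³ = 1057 kN; R_n/Ω = 1057/2.0 = 528.6 kN.

R_n/Ω ≈ 529 kN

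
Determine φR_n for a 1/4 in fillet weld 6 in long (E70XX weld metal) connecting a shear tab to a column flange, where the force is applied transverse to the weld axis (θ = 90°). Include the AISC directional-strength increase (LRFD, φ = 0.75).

φR_n ≈ 50.1 kips

E70XX → F_EXX = 70 ksi.
t_e = 0.707 × 0.25 = 0.1767 in; A_we = 0.1767 × 6 = 1.06 in².
Directional factor: 1.0 + 0.5 sin^1.5(90°) = 1.5.
F_nw = 0.6 × 70 × 1.5 = 63 ksi.
φR_n = 0.75 × 63 × 1.06 = 50.11 kips.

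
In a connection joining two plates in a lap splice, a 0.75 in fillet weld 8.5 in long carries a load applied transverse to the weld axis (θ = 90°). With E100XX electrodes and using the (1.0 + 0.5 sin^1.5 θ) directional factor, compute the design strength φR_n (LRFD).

φR_n ≈ 304 kips

E100XX → F_EXX = 100 ksi.
t_e = 0.707 × 0.75 = 0.5302 in; A_we = 0.5302 × 8.5 = 4.507 in².
Directional factor: 1.0 + 0.5 sin^1.5(90°) = 1.5.
F_nw = 0.6 × 100 × 1.5 = 90 ksi.
φR_n = 0.75 × 90 × 4.507 = 304.2 kips.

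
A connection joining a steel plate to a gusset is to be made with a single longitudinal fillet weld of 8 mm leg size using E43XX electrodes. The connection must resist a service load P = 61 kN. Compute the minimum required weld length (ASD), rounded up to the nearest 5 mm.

L = 85 mm

E43XX → F_EXX = 430 MPa.
Throat t_e = 0.707 × 8 = 5.656 mm.
r_n/Ω = (0.6 × 430 × 5.656) / 2.0 = 729.6 N/mm = 0.7296 kN/mm.
L_req = P / (r_n/Ω) = 61 / 0.7296 = 83.6 mm total.
Round up → use L = 85 mm.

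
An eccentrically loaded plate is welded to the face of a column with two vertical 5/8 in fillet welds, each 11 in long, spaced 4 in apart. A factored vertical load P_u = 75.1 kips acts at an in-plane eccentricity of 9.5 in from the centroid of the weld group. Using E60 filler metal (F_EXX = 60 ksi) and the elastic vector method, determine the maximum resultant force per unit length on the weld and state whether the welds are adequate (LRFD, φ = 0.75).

f_max ≈ 15 kip/in; NOT adequate

Total weld length L_w = 22 in. Treat welds as unit-width lines.
Polar moment about centroid: J = 2[d³/12 + d(b/2)²] = 2[11³/12 + 11×2²] = 309.8 in³.
Direct shear f_v = P/L_w = 75.1 / 22 = 3.414 kip/in (vertical).
Torsion M = P·e = 75.1 × 9.5 = 713.45 kip·in.
Critical point at (x, y) = (2, 5.5) from centroid. f_tx = M·y/J = 12.66 kip/in; f_ty = M·x/J = 4.605 kip/in.
Resultant f_max = √[f_tx² + (f_v + f_ty)²] = √[12.66² + (3.414 + 4.605)²] = 14.99 kip/in.
Capacity per unit length: φr_n = 0.75 × 0.6 × 60 × (0.707 × 0.625) = 11.93 kip/in.
14.99 > 11.93 → NOT adequate.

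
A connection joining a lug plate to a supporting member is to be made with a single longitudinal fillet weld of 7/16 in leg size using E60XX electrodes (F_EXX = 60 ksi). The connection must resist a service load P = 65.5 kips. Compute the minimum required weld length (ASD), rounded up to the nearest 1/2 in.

L = 12 in

Throat t_e = 0.707 × 0.4375 = 0.3093 in.
r_n/Ω = (0.6 × 60 × 0.3093) / 2.0 = 5.568 kip/in.
L_req = P / (r_n/Ω) = 65.5 / 5.568 = 11.76 in total.
Round up → use L = 12 in.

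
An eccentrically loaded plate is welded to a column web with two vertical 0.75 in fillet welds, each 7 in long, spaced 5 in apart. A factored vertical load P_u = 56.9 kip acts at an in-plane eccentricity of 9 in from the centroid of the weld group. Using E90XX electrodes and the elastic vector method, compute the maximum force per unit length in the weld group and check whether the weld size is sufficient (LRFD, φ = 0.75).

E90XX → F_EXX = 90 ksi.
Total weld length L_w = 14 in. Treat welds as unit-width lines.
Polar moment about centroid: J = 2[d³/12 + d(b/2)²] = 2[7³/12 + 7×2.5²] = 144.7 in³.
Direct shear f_v = P/L_w = 56.9 / 14 = 4.064 kip/in (vertical).
Torsion M = P·e = 56.9 × 9 = 512.1 kip·in.
Critical point at (x, y) = (2.5, 3.5) from centroid. f_tx = M·y/J = 12.39 kip/in; f_ty = M·x/J = 8.85 kip/in.
Resultant f_max = √[f_tx² + (f_v + f_ty)²] = √[12.39² + (4.064 + 8.85)²] = 17.9 kip/in.
Capacity per unit length: φr_n = 0.75 × 0.6 × 90 × (0.707 × 0.75) = 21.48 kip/in.
17.9 ≤ 21.48 → adequate.

f_max ≈ 17.9 kip/in; adequate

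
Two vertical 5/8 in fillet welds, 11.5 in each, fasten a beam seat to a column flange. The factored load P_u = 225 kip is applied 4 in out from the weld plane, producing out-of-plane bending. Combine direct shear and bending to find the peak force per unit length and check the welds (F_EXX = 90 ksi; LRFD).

f_max ≈ 22.6 kip/in; NOT adequate

L_w = 2 × 11.5 = 23 in; section modulus (unit throat) S = 2 × L²/6 = 44.08 in².
Direct shear f_v = P/L_w = 225/23 = 9.783 kip/in.
Moment M = P × e = 225 × 4 = 900 kip·in; bending f_b = M/S = 20.42 kip/in.
f_max = √(f_v² + f_b²) = √(9.783² + 20.42²) = 22.64 kip/in.
φr_n = 0.75 × 0.6 × 90 × (0.707 × 0.625) = 17.9 kip/in → NOT adequate.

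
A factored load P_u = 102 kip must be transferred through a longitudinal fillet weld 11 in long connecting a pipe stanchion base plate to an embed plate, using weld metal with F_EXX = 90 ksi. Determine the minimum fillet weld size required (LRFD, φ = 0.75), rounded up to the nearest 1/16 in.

w = 3/8 in

Total weld length L = 11 in.
Required throat t_e = P_u / (φ × 0.6 F_EXX × L) = 102 / (0.75 × 0.6 × 90 × 11) = 0.229 in.
Required leg w = t_e / 0.707 = 0.3238 in → use 3/8 in.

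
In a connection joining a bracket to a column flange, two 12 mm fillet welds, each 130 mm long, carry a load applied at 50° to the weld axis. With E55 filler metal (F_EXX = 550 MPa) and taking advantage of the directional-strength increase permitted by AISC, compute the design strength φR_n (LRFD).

t_e = 0.707 × 12 = 8.484 mm; A_we = 8.484 × 260 = 2206 mm².
Directional factor: 1.0 + 0.5 sin^1.5(50°) = 1.335.
F_nw = 0.6 × 550 × 1.335 = 440.6 MPa.
φR_n = 0.75 × 440.6 × 2206 × 10⁻³ = 729 kN.

φR_n ≈ 729 kN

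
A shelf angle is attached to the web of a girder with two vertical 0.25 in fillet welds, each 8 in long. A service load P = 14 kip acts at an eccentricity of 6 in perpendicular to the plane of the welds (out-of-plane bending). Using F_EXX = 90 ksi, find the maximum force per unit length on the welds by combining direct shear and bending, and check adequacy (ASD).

L_w = 2 × 8 = 16 in; section modulus (unit throat) S = 2 × L²/6 = 21.33 in².
Direct shear f_v = P/L_w = 14/16 = 0.875 kip/in.
Moment M = P × e = 14 × 6 = 84 kip·in; bending f_b = M/S = 3.938 kip/in.
f_max = √(f_v² + f_b²) = √(0.875² + 3.938²) = 4.034 kip/in.
r_n/Ω = (1/2.0) × 0.6 × 90 × (0.707 × 0.25) = 4.772 kip/in → adequate.

f_max ≈ 4.03 kip/in; adequate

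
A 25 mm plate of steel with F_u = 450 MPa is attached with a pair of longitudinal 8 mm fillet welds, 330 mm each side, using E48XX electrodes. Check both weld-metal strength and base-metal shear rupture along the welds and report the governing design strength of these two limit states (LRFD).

φR_n ≈ 806 kN (weld metal governs)

E48XX → F_EXX = 480 MPa.
t_e = 0.707 × 8 = 5.656 mm; L = 660 mm.
Weld metal: φR_n = 0.75 × 0.6 × 480 × 5.656 × 660 × 10⁻³ = 806.3 kN.
Base metal (shear rupture): φR_n = 0.75 × 0.6 × 450 × 25 × 660 × 10⁻³ = 3341 kN.
Governing: weld metal.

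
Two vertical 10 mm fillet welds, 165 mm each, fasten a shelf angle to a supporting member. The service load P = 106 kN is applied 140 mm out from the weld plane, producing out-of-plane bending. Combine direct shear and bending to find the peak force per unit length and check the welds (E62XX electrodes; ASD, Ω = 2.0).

E62XX → F_EXX = 620 MPa.
L_w = 2 × 165 = 330 mm; section modulus (unit throat) S = 2 × L²/6 = 9075 mm².
Direct shear f_v = P/L_w = 106×10³/330 = 321.2 N/mm.
Moment M = P × e = 106×10³ × 140 = 14840000 N·mm; bending f_b = M/S = 1635 N/mm.
f_max = √(f_v² + f_b²) = √(321.2² + 1635²) = 1667 N/mm.
r_n/Ω = (1/2.0) × 0.6 × 620 × (0.707 × 10) = 1315 N/mm → NOT adequate.

f_max ≈ 1670 N/mm; NOT adequate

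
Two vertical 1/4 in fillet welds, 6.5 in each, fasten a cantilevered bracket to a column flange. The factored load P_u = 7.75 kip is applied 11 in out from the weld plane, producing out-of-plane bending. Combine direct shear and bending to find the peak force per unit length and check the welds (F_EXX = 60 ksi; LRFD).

L_w = 2 × 6.5 = 13 in; section modulus (unit throat) S = 2 × L²/6 = 14.08 in².
Direct shear f_v = P/L_w = 7.75/13 = 0.5962 kip/in.
Moment M = P × e = 7.75 × 11 = 85.25 kip·in; bending f_b = M/S = 6.053 kip/in.
f_max = √(f_v² + f_b²) = √(0.5962² + 6.053²) = 6.083 kip/in.
φr_n = 0.75 × 0.6 × 60 × (0.707 × 0.25) = 4.772 kip/in → NOT adequate.

f_max ≈ 6.08 kip/in; NOT adequate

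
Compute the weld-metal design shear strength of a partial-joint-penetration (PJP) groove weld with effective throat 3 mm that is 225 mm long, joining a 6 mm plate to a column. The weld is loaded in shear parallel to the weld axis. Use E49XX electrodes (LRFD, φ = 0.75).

E49XX → F_EXX = 490 MPa.
Effective throat (given) t_e = 3 mm.
A_we = 3 × 225 = 675 mm².
F_nw = 0.6 F_EXX = 294 MPa.
φR_n = 0.75 × 294 × 675 × 10⁻³ = 148.8 kN.

φR_n ≈ 149 kN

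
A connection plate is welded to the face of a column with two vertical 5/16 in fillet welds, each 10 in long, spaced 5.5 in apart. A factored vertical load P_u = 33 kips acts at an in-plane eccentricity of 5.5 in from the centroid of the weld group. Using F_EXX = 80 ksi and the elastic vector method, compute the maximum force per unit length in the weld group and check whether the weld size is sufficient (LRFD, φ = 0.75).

f_max ≈ 4.3 kip/in; adequate

Total weld length L_w = 20 in. Treat welds as unit-width lines.
Polar moment about centroid: J = 2[d³/12 + d(b/2)²] = 2[10³/12 + 10×2.75²] = 317.9 in³.
Direct shear f_v = P/L_w = 33 / 20 = 1.65 kip/in (vertical).
Torsion M = P·e = 33 × 5.5 = 181.5 kip·in.
Critical point at (x, y) = (2.75, 5) from centroid. f_tx = M·y/J = 2.855 kip/in; f_ty = M·x/J = 1.57 kip/in.
Resultant f_max = √[f_tx² + (f_v + f_ty)²] = √[2.855² + (1.65 + 1.57)²] = 4.303 kip/in.
Capacity per unit length: φr_n = 0.75 × 0.6 × 80 × (0.707 × 0.3125) = 7.954 kip/in.
4.303 ≤ 7.954 → adequate.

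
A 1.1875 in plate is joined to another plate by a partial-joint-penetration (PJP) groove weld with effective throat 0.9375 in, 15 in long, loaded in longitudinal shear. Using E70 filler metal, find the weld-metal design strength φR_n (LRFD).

φR_n ≈ 443 kips

E70XX → F_EXX = 70 ksi.
Effective throat (given) t_e = 0.9375 in.
A_we = 0.9375 × 15 = 14.06 in².
F_nw = 0.6 F_EXX = 42 ksi.
φR_n = 0.75 × 42 × 14.06 = 443 kips.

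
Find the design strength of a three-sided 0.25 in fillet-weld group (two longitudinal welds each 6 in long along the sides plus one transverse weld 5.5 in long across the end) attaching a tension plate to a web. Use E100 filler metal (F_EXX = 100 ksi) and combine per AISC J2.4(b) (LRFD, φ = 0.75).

t_e = 0.707 × 0.25 = 0.1767 in.
R_nwl = 0.6 × 100 × 0.1767 × 12 = 127.3 kips (longitudinal, 2 welds).
R_nwt = 0.6 × 100 × 0.1767 × 5.5 = 58.33 kips (transverse, base value).
(i) R_nwl + R_nwt = 185.6 kips; (ii) 0.85 R_nwl + 1.5 R_nwt = 195.7 kips.
R_n = max = 195.7 kips [governs: (ii)]; φR_n = 146.7 kips.

φR_n ≈ 147 kips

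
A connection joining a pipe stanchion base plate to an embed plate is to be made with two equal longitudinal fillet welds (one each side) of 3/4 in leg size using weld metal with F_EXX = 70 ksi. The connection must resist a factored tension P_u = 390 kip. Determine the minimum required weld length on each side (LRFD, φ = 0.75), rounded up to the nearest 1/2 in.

Throat t_e = 0.707 × 0.75 = 0.5302 in.
φr_n = 0.75 × 0.6 × 70 × 0.5302 = 16.7 kip/in.
L_req = P_u / φr_n = 390 / 16.7 = 23.35 in total.
Per side: 23.35 / 2 = 11.67 in.
Round up → use L = 12 in on each side.

L = 12 in on each side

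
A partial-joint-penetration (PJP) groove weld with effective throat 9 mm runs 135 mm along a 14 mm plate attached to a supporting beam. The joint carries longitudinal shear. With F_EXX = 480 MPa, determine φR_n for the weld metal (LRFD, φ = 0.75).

φR_n ≈ 262 kN

Effective throat (given) t_e = 9 mm.
A_we = 9 × 135 = 1215 mm².
F_nw = 0.6 F_EXX = 288 MPa.
φR_n = 0.75 × 288 × 1215 × 10⁻³ = 262.4 kN.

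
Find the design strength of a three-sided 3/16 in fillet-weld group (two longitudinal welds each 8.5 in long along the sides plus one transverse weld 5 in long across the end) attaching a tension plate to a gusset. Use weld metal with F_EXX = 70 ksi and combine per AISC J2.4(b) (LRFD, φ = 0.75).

t_e = 0.707 × 0.1875 = 0.1326 in.
R_nwl = 0.6 × 70 × 0.1326 × 17 = 94.65 kip (longitudinal, 2 welds).
R_nwt = 0.6 × 70 × 0.1326 × 5 = 27.84 kip (transverse, base value).
(i) R_nwl + R_nwt = 122.5 kip; (ii) 0.85 R_nwl + 1.5 R_nwt = 122.2 kip.
R_n = max = 122.5 kip [governs: (i)]; φR_n = 91.87 kip.

φR_n ≈ 91.9 kip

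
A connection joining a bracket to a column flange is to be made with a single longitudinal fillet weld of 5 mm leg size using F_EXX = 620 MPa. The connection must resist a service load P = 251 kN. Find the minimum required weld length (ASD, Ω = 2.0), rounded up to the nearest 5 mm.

L = 385 mm

Throat t_e = 0.707 × 5 = 3.535 mm.
r_n/Ω = (0.6 × 620 × 3.535) / 2.0 = 657.5 N/mm = 0.6575 kN/mm.
L_req = P / (r_n/Ω) = 251 / 0.6575 = 381.7 mm total.
Round up → use L = 385 mm.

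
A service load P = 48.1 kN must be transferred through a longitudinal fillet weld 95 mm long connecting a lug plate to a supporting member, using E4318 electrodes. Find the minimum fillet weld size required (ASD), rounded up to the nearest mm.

E43XX → F_EXX = 430 MPa.
Total weld length L = 95 mm.
Required throat t_e = P × Ω / (0.6 F_EXX × L) = 48.1 × 2.0 / (0.6 × 430 × 95 × 10⁻³) = 3.925 mm.
Required leg w = t_e / 0.707 = 5.552 mm → use 6 mm.

w = 6 mm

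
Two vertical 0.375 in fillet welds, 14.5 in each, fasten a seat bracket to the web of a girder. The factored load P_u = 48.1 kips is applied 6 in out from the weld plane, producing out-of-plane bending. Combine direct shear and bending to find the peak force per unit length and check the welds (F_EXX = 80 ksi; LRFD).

L_w = 2 × 14.5 = 29 in; section modulus (unit throat) S = 2 × L²/6 = 70.08 in².
Direct shear f_v = P/L_w = 48.1/29 = 1.659 kip/in.
Moment M = P × e = 48.1 × 6 = 288.6 kip·in; bending f_b = M/S = 4.118 kip/in.
f_max = √(f_v² + f_b²) = √(1.659² + 4.118²) = 4.439 kip/in.
φr_n = 0.75 × 0.6 × 80 × (0.707 × 0.375) = 9.544 kip/in → adequate.

f_max ≈ 4.44 kip/in; adequate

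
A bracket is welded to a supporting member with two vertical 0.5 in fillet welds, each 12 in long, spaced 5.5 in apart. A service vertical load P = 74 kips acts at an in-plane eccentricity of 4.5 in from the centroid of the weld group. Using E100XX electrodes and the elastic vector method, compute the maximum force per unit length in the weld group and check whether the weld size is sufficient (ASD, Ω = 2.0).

E100XX → F_EXX = 100 ksi.
Total weld length L_w = 24 in. Treat welds as unit-width lines.
Polar moment about centroid: J = 2[d³/12 + d(b/2)²] = 2[12³/12 + 12×2.75²] = 469.5 in³.
Direct shear f_v = P/L_w = 74 / 24 = 3.083 kip/in (vertical).
Torsion M = P·e = 74 × 4.5 = 333 kip·in.
Critical point at (x, y) = (2.75, 6) from centroid. f_tx = M·y/J = 4.256 kip/in; f_ty = M·x/J = 1.95 kip/in.
Resultant f_max = √[f_tx² + (f_v + f_ty)²] = √[4.256² + (3.083 + 1.95)²] = 6.592 kip/in.
Capacity per unit length: r_n/Ω = (1/2.0) × 0.6 × 100 × (0.707 × 0.5) = 10.6 kip/in.
6.592 ≤ 10.6 → adequate.

f_max ≈ 6.59 kip/in; adequate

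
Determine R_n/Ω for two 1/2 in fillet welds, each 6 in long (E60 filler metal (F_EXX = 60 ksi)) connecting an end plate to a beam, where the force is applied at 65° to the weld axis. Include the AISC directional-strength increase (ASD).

R_n/Ω ≈ 109 kip

t_e = 0.707 × 0.5 = 0.3535 in; A_we = 0.3535 × 12 = 4.242 in².
Directional factor: 1.0 + 0.5 sin^1.5(65°) = 1.431.
F_nw = 0.6 × 60 × 1.431 = 51.53 ksi.
R_n/Ω = (51.53 × 4.242) / 2.0 = 109.3 kip.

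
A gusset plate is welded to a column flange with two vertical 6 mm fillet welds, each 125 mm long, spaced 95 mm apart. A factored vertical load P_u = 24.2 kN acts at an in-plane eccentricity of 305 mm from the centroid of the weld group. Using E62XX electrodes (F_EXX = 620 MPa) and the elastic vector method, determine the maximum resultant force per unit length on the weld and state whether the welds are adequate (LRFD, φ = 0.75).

Total weld length L_w = 250 mm. Treat welds as unit-width lines.
Polar moment about centroid: J = 2[d³/12 + d(b/2)²] = 2[125³/12 + 125×47.5²] = 889600 mm³.
Direct shear f_v = P/L_w = 24.2×10³ / 250 = 96.8 N/mm (vertical).
Torsion M = P·e = 24.2×10³ × 305 = 7381000 N·mm.
Critical point at (x, y) = (47.5, 62.5) from centroid. f_tx = M·y/J = 518.6 N/mm; f_ty = M·x/J = 394.1 N/mm.
Resultant f_max = √[f_tx² + (f_v + f_ty)²] = √[518.6² + (96.8 + 394.1)²] = 714.1 N/mm.
Capacity per unit length: φr_n = 0.75 × 0.6 × 620 × (0.707 × 6) = 1184 N/mm.
714.1 ≤ 1184 → adequate.

f_max ≈ 714 N/mm; adequate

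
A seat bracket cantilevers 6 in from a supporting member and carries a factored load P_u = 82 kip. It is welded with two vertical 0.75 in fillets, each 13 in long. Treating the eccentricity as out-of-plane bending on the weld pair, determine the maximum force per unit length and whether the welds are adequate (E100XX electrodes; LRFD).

f_max ≈ 9.29 kip/in; adequate

E100XX → F_EXX = 100 ksi.
L_w = 2 × 13 = 26 in; section modulus (unit throat) S = 2 × L²/6 = 56.33 in².
Direct shear f_v = P/L_w = 82/26 = 3.154 kip/in.
Moment M = P × e = 82 × 6 = 492 kip·in; bending f_b = M/S = 8.734 kip/in.
f_max = √(f_v² + f_b²) = √(3.154² + 8.734²) = 9.286 kip/in.
φr_n = 0.75 × 0.6 × 100 × (0.707 × 0.75) = 23.86 kip/in → adequate.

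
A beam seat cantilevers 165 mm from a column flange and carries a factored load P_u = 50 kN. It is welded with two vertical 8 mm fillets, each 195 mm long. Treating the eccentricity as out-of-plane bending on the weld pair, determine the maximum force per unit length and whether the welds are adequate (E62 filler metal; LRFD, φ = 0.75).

E62XX → F_EXX = 620 MPa.
L_w = 2 × 195 = 390 mm; section modulus (unit throat) S = 2 × L²/6 = 12680 mm².
Direct shear f_v = P/L_w = 50×10³/390 = 128.2 N/mm.
Moment M = P × e = 50×10³ × 165 = 8250000 N·mm; bending f_b = M/S = 650.9 N/mm.
f_max = √(f_v² + f_b²) = √(128.2² + 650.9²) = 663.4 N/mm.
φr_n = 0.75 × 0.6 × 620 × (0.707 × 8) = 1578 N/mm → adequate.

f_max ≈ 663 N/mm; adequate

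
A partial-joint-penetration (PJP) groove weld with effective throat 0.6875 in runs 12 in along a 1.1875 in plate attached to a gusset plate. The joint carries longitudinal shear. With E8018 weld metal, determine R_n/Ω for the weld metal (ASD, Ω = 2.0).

R_n/Ω ≈ 198 kip

E80XX → F_EXX = 80 ksi.
Effective throat (given) t_e = 0.6875 in.
A_we = 0.6875 × 12 = 8.25 in².
F_nw = 0.6 F_EXX = 48 ksi.
R_n/Ω = (48 × 8.25) / 2.0 = 198 kip.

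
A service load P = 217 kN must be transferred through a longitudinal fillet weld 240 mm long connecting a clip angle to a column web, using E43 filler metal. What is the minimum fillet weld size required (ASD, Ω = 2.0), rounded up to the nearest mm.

w = 10 mm

E43XX → F_EXX = 430 MPa.
Total weld length L = 240 mm.
Required throat t_e = P × Ω / (0.6 F_EXX × L) = 217 × 2.0 / (0.6 × 430 × 240 × 10⁻³) = 7.009 mm.
Required leg w = t_e / 0.707 = 9.914 mm → use 10 mm.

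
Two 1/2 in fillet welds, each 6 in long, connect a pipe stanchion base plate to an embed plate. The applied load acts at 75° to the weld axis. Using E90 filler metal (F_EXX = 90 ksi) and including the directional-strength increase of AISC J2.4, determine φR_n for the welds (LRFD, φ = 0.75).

φR_n ≈ 253 kip

t_e = 0.707 × 0.5 = 0.3535 in; A_we = 0.3535 × 12 = 4.242 in².
Directional factor: 1.0 + 0.5 sin^1.5(75°) = 1.475.
F_nw = 0.6 × 90 × 1.475 = 79.63 ksi.
φR_n = 0.75 × 79.63 × 4.242 = 253.3 kip.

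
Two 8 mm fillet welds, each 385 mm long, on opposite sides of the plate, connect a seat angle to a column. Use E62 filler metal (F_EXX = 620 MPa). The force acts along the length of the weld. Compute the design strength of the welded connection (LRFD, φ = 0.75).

φR_n ≈ 1220 kN

Effective throat t_e = 0.707 × 8 = 5.656 mm.
Total length L = 770 mm; A_we = 5.656 × 770 = 4355 mm².
F_nw = 0.6 F_EXX = 0.6 × 620 = 372 MPa.
φR_n = 0.75 × 372 × 4355 × 10⁻³ = 1215 kN.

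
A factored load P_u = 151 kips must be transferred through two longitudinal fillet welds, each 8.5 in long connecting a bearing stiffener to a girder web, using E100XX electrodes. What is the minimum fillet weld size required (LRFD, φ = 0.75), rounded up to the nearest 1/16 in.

E100XX → F_EXX = 100 ksi.
Total weld length L = 17 in.
Required throat t_e = P_u / (φ × 0.6 F_EXX × L) = 151 / (0.75 × 0.6 × 100 × 17) = 0.1974 in.
Required leg w = t_e / 0.707 = 0.2792 in → use 5/16 in.

w = 5/16 in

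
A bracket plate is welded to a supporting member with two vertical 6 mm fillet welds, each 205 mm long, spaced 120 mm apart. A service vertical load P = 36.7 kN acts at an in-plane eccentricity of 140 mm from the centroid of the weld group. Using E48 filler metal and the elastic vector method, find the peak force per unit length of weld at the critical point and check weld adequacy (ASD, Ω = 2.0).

f_max ≈ 266 N/mm; adequate

E48XX → F_EXX = 480 MPa.
Total weld length L_w = 410 mm. Treat welds as unit-width lines.
Polar moment about centroid: J = 2[d³/12 + d(b/2)²] = 2[205³/12 + 205×60²] = 2912000 mm³.
Direct shear f_v = P/L_w = 36.7×10³ / 410 = 89.51 N/mm (vertical).
Torsion M = P·e = 36.7×10³ × 140 = 5138000 N·mm.
Critical point at (x, y) = (60, 102.5) from centroid. f_tx = M·y/J = 180.9 N/mm; f_ty = M·x/J = 105.9 N/mm.
Resultant f_max = √[f_tx² + (f_v + f_ty)²] = √[180.9² + (89.51 + 105.9)²] = 266.2 N/mm.
Capacity per unit length: r_n/Ω = (1/2.0) × 0.6 × 480 × (0.707 × 6) = 610.8 N/mm.
266.2 ≤ 610.8 → adequate.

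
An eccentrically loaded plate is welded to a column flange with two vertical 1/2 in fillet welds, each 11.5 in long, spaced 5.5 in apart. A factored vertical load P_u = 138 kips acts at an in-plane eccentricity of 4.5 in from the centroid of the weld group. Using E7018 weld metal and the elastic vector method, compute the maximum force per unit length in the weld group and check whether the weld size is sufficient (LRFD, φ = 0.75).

f_max ≈ 13 kip/in; NOT adequate

E70XX → F_EXX = 70 ksi.
Total weld length L_w = 23 in. Treat welds as unit-width lines.
Polar moment about centroid: J = 2[d³/12 + d(b/2)²] = 2[11.5³/12 + 11.5×2.75²] = 427.4 in³.
Direct shear f_v = P/L_w = 138 / 23 = 6 kip/in (vertical).
Torsion M = P·e = 138 × 4.5 = 621 kip·in.
Critical point at (x, y) = (2.75, 5.75) from centroid. f_tx = M·y/J = 8.354 kip/in; f_ty = M·x/J = 3.996 kip/in.
Resultant f_max = √[f_tx² + (f_v + f_ty)²] = √[8.354² + (6 + 3.996)²] = 13.03 kip/in.
Capacity per unit length: φr_n = 0.75 × 0.6 × 70 × (0.707 × 0.5) = 11.14 kip/in.
13.03 > 11.14 → NOT adequate.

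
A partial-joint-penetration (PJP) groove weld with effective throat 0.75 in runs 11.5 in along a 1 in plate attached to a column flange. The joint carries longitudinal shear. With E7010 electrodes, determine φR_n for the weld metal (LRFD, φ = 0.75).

φR_n ≈ 272 kip

E70XX → F_EXX = 70 ksi.
Effective throat (given) t_e = 0.75 in.
A_we = 0.75 × 11.5 = 8.625 in².
F_nw = 0.6 F_EXX = 42 ksi.
φR_n = 0.75 × 42 × 8.625 = 271.7 kip.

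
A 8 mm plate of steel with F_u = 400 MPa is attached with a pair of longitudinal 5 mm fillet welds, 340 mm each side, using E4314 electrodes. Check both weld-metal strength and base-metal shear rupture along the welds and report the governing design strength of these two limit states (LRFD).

φR_n ≈ 465 kN (weld metal governs)

E43XX → F_EXX = 430 MPa.
t_e = 0.707 × 5 = 3.535 mm; L = 680 mm.
Weld metal: φR_n = 0.75 × 0.6 × 430 × 3.535 × 680 × 10⁻³ = 465.1 kN.
Base metal (shear rupture): φR_n = 0.75 × 0.6 × 400 × 8 × 680 × 10⁻³ = 979.2 kN.
Governing: weld metal.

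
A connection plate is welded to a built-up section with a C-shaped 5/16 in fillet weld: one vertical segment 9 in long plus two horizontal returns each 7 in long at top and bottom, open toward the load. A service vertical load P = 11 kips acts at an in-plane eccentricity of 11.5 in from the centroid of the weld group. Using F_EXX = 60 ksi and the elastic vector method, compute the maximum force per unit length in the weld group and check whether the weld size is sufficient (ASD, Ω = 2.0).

Total weld length L_w = 23 in. Treat welds as unit-width lines.
Centroid: x̄ = 2×7×3.5 / 23 = 2.13 in from the vertical weld.
Polar moment about centroid: J = I_x + I_y = [9³/12 + 2×7×4.5²] + [9×2.13² + 2(7³/12 + 7×1.37²)] = 468.5 in³.
Direct shear f_v = P/L_w = 11 / 23 = 0.4783 kip/in (vertical).
Torsion M = P·e = 11 × 11.5 = 126.5 kip·in.
Critical point at (x, y) = (4.87, 4.5) from centroid. f_tx = M·y/J = 1.215 kip/in; f_ty = M·x/J = 1.315 kip/in.
Resultant f_max = √[f_tx² + (f_v + f_ty)²] = √[1.215² + (0.4783 + 1.315)²] = 2.166 kip/in.
Capacity per unit length: r_n/Ω = (1/2.0) × 0.6 × 60 × (0.707 × 0.3125) = 3.977 kip/in.
2.166 ≤ 3.977 → adequate.

f_max ≈ 2.17 kip/in; adequate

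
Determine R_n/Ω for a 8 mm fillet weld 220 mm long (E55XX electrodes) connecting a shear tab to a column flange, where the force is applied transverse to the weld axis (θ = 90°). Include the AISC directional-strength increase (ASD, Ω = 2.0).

R_n/Ω ≈ 308 kN

E55XX → F_EXX = 550 MPa.
t_e = 0.707 × 8 = 5.656 mm; A_we = 5.656 × 220 = 1244 mm².
Directional factor: 1.0 + 0.5 sin^1.5(90°) = 1.5.
F_nw = 0.6 × 550 × 1.5 = 495 MPa.
R_n/Ω = (495 × 1244) / 2.0 × 10⁻³ = 308 kN.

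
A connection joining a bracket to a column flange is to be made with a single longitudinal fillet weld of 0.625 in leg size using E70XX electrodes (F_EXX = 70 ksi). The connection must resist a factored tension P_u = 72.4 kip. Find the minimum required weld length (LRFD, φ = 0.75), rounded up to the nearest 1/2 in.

Throat t_e = 0.707 × 0.625 = 0.4419 in.
φr_n = 0.75 × 0.6 × 70 × 0.4419 = 13.92 kip/in.
L_req = P_u / φr_n = 72.4 / 13.92 = 5.201 in total.
Round up → use L = 5.5 in.

L = 5.5 in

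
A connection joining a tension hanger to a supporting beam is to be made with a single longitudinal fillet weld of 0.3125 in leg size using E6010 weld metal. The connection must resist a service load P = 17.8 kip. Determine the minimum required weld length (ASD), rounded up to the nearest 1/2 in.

E60XX → F_EXX = 60 ksi.
Throat t_e = 0.707 × 0.3125 = 0.2209 in.
r_n/Ω = (0.6 × 60 × 0.2209) / 2.0 = 3.977 kip/in.
L_req = P / (r_n/Ω) = 17.8 / 3.977 = 4.476 in total.
Round up → use L = 4.5 in.

L = 4.5 in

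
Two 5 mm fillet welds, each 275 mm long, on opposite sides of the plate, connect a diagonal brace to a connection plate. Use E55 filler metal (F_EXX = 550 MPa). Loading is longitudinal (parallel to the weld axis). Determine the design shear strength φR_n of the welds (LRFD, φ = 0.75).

Effective throat t_e = 0.707 × 5 = 3.535 mm.
Total length L = 550 mm; A_we = 3.535 × 550 = 1944 mm².
F_nw = 0.6 F_EXX = 0.6 × 550 = 330 MPa.
φR_n = 0.75 × 330 × 1944 × 10⁻³ = 481.2 kN.

φR_n ≈ 481 kN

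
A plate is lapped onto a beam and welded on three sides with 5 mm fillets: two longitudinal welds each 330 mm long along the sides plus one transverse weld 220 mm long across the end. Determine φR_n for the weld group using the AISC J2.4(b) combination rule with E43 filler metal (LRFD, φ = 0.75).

E43XX → F_EXX = 430 MPa.
t_e = 0.707 × 5 = 3.535 mm.
R_nwl = 0.6 × 430 × 3.535 × 660 × 10⁻³ = 601.9 kN (longitudinal, 2 welds).
R_nwt = 0.6 × 430 × 3.535 × 220 × 10⁻³ = 200.6 kN (transverse, base value).
(i) R_nwl + R_nwt = 802.6 kN; (ii) 0.85 R_nwl + 1.5 R_nwt = 812.6 kN.
R_n = max = 812.6 kN [governs: (ii)]; φR_n = 609.5 kN.

φR_n ≈ 609 kN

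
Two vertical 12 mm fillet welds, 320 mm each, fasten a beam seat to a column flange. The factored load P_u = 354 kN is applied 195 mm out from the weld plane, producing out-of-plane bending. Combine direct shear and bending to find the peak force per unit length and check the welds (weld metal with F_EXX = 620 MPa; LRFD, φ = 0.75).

f_max ≈ 2100 N/mm; adequate

L_w = 2 × 320 = 640 mm; section modulus (unit throat) S = 2 × L²/6 = 34130 mm².
Direct shear f_v = P/L_w = 354×10³/640 = 553.1 N/mm.
Moment M = P × e = 354×10³ × 195 = 69030000 N·mm; bending f_b = M/S = 2022 N/mm.
f_max = √(f_v² + f_b²) = √(553.1² + 2022²) = 2097 N/mm.
φr_n = 0.75 × 0.6 × 620 × (0.707 × 12) = 2367 N/mm → adequate.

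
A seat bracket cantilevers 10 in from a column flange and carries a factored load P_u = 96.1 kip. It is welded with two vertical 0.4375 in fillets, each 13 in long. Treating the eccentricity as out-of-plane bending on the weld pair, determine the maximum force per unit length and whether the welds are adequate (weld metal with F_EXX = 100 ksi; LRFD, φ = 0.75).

L_w = 2 × 13 = 26 in; section modulus (unit throat) S = 2 × L²/6 = 56.33 in².
Direct shear f_v = P/L_w = 96.1/26 = 3.696 kip/in.
Moment M = P × e = 96.1 × 10 = 961 kip·in; bending f_b = M/S = 17.06 kip/in.
f_max = √(f_v² + f_b²) = √(3.696² + 17.06²) = 17.45 kip/in.
φr_n = 0.75 × 0.6 × 100 × (0.707 × 0.4375) = 13.92 kip/in → NOT adequate.

f_max ≈ 17.5 kip/in; NOT adequate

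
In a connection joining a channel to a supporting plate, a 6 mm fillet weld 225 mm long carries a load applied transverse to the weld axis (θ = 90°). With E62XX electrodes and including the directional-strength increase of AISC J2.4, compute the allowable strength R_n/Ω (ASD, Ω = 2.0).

E62XX → F_EXX = 620 MPa.
t_e = 0.707 × 6 = 4.242 mm; A_we = 4.242 × 225 = 954.5 mm².
Directional factor: 1.0 + 0.5 sin^1.5(90°) = 1.5.
F_nw = 0.6 × 620 × 1.5 = 558 MPa.
R_n/Ω = (558 × 954.5) / 2.0 × 10⁻³ = 266.3 kN.

R_n/Ω ≈ 266 kN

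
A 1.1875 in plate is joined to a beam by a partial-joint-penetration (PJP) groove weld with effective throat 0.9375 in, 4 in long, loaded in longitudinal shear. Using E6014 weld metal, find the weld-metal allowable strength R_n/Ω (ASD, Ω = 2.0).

E60XX → F_EXX = 60 ksi.
Effective throat (given) t_e = 0.9375 in.
A_we = 0.9375 × 4 = 3.75 in².
F_nw = 0.6 F_EXX = 36 ksi.
R_n/Ω = (36 × 3.75) / 2.0 = 67.5 kips.

R_n/Ω ≈ 67.5 kips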